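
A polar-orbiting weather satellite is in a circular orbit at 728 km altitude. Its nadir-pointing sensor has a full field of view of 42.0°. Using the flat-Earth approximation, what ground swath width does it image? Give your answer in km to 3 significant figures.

559 km

Half-angle = 42.0°/2 = 21°.
Swath width ≈ 2h·tan(θ/2) = 2 × 728 × tan(21°) = 558.9 km.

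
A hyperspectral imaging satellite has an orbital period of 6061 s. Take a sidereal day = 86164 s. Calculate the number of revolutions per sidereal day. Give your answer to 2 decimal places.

Orbits per sidereal day = 86164 / 6061.0 = 14.216.

14.22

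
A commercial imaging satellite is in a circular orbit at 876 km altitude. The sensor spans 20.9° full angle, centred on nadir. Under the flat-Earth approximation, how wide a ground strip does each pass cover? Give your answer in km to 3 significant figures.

323 km

Half-angle = 20.9°/2 = 10.45°.
Swath width ≈ 2h·tan(θ/2) = 2 × 876 × tan(10.45°) = 323.1 km.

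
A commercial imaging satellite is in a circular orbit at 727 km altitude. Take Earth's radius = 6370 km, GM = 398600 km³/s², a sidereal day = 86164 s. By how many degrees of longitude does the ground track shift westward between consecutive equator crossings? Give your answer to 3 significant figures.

24.9°

Semi-major axis a = 6370 + 727 = 7097 km. Period T = 2π√(a³/μ) = 2π√(7097³/398600) = 5950.1 s = 99.17 min.
During one orbit Earth rotates (5950.1 / 86164) × 360° = 24.86°.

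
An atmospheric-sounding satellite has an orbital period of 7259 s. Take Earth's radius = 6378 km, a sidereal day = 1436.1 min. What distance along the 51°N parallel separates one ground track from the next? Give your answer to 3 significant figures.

2120 km

Node shift per orbit = (7259.0/86166) × 360° = 30.33°.
Equatorial spacing = 30.33 × 111.3 km/° = 3376 km.
At 51° latitude, spacing = 3376 × cos(51°) = 2125 km.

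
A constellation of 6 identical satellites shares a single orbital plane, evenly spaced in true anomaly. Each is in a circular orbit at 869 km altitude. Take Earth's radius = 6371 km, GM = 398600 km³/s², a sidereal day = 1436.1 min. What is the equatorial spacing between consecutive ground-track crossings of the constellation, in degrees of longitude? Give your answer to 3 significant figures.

Semi-major axis a = 6371 + 869 = 7240 km. Period T = 2π√(a³/μ) = 2π√(7240³/398600) = 6130.8 s = 102.18 min.
Single-satellite node shift = (6130.8/86166) × 360° = 25.61°.
With 6 satellites evenly phased, successive equator crossings are 25.61/6 = 4.269° apart.

4.27°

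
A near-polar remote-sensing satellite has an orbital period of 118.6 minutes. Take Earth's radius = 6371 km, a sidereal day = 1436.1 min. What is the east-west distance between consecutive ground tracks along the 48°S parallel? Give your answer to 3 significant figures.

T = 118.6 min = 7116.0 s.
Node shift per orbit = (7116.0/86166) × 360° = 29.73°.
Equatorial spacing = 29.73 × 111.2 km/° = 3306 km.
At 48° latitude, spacing = 3306 × cos(48°) = 2212 km.

2210 km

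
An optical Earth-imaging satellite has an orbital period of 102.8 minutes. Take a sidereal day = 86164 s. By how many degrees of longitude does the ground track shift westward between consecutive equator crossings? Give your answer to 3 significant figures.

25.8°

T = 102.8 min = 6168.0 s.
During one orbit Earth rotates (6168.0 / 86164) × 360° = 25.77°.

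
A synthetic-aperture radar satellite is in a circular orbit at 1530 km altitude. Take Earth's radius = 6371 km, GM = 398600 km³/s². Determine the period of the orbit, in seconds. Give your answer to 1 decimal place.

Semi-major axis a = 6371 + 1530 = 7901 km. Period T = 2π√(a³/μ) = 2π√(7901³/398600) = 6989.3 s = 116.49 min.

6989.3 seconds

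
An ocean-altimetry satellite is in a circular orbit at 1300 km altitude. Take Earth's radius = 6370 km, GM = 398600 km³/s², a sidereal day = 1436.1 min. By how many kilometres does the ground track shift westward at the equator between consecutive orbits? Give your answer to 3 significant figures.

Semi-major axis a = 6370 + 1300 = 7670 km. Period T = 2π√(a³/μ) = 2π√(7670³/398600) = 6685.0 s = 111.42 min.
During one orbit Earth rotates (6685.0 / 86166) × 360° = 27.93°.
At the equator that is 27.93° × (2π·6370/360) km/° = 27.93 × 111.2 = 3105 km.

3110 km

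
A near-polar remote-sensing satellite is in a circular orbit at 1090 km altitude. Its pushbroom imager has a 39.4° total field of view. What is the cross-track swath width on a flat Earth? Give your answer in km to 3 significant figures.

781 km

Half-angle = 39.4°/2 = 19.7°.
Swath width ≈ 2h·tan(θ/2) = 2 × 1090 × tan(19.7°) = 780.6 km.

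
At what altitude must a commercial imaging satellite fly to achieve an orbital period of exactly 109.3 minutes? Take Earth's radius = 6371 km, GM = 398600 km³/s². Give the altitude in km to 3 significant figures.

T = 109.3 min = 6558.0 s.
From T = 2π√(a³/μ): a = (μ T²/4π²)^(1/3) = (398600 × 6558.0² / 4π²)^(1/3) = 7573 km.
Altitude h = a − R = 7573 − 6371 = 1202 km.

1200 km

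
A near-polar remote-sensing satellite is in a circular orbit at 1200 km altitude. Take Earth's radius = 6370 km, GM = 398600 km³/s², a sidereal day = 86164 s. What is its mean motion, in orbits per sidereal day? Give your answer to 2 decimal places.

Semi-major axis a = 6370 + 1200 = 7570 km. Period T = 2π√(a³/μ) = 2π√(7570³/398600) = 6554.7 s = 109.25 min.
Orbits per sidereal day = 86164 / 6554.7 = 13.145.

13.15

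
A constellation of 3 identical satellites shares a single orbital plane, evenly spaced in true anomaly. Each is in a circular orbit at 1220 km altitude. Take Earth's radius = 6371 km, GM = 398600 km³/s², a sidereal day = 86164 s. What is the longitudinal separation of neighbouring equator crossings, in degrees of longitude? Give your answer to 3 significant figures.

Semi-major axis a = 6371 + 1220 = 7591 km. Period T = 2π√(a³/μ) = 2π√(7591³/398600) = 6582.0 s = 109.70 min.
Single-satellite node shift = (6582.0/86164) × 360° = 27.50°.
With 3 satellites evenly phased, successive equator crossings are 27.50/3 = 9.167° apart.

9.17°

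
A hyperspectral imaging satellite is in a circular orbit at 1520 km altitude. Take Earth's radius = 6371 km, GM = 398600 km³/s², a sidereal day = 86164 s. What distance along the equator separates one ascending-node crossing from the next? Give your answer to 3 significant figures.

3240 km

Semi-major axis a = 6371 + 1520 = 7891 km. Period T = 2π√(a³/μ) = 2π√(7891³/398600) = 6976.0 s = 116.27 min.
During one orbit Earth rotates (6976.0 / 86164) × 360° = 29.15°.
At the equator that is 29.15° × (2π·6371/360) km/° = 29.15 × 111.2 = 3241 km.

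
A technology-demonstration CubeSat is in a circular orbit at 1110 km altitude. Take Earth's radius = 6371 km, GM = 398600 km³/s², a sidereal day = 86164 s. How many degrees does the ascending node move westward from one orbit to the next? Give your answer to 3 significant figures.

Semi-major axis a = 6371 + 1110 = 7481 km. Period T = 2π√(a³/μ) = 2π√(7481³/398600) = 6439.5 s = 107.32 min.
During one orbit Earth rotates (6439.5 / 86164) × 360° = 26.90°.

26.9°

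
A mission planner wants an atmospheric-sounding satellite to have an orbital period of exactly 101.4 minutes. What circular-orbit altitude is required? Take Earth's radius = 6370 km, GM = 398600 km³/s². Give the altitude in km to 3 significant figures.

T = 101.4 min = 6084.0 s.
From T = 2π√(a³/μ): a = (μ T²/4π²)^(1/3) = (398600 × 6084.0² / 4π²)^(1/3) = 7203 km.
Altitude h = a − R = 7203 − 6370 = 833 km.

833 km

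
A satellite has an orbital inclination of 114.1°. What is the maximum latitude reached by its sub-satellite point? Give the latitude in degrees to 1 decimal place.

Retrograde orbit: the ground track reaches ±(180° − i) = ±(180 − 114.1) = ±65.9°.

65.9°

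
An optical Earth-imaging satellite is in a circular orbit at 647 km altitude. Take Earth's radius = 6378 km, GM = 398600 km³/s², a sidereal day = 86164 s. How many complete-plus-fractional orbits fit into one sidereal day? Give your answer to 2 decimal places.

14.70

Semi-major axis a = 6378 + 647 = 7025 km. Period T = 2π√(a³/μ) = 2π√(7025³/398600) = 5859.8 s = 97.66 min.
Orbits per sidereal day = 86164 / 5859.8 = 14.704.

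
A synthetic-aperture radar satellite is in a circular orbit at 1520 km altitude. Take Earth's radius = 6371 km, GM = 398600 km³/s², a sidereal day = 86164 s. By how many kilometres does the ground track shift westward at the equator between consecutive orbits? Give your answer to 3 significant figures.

Semi-major axis a = 6371 + 1520 = 7891 km. Period T = 2π√(a³/μ) = 2π√(7891³/398600) = 6976.0 s = 116.27 min.
During one orbit Earth rotates (6976.0 / 86164) × 360° = 29.15°.
At the equator that is 29.15° × (2π·6371/360) km/° = 29.15 × 111.2 = 3241 km.

3240 km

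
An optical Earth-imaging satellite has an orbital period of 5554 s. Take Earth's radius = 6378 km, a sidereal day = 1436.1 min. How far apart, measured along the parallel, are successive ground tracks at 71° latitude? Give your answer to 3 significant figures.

841 km

Node shift per orbit = (5554.0/86166) × 360° = 23.20°.
Equatorial spacing = 23.20 × 111.3 km/° = 2583 km.
At 71° latitude, spacing = 2583 × cos(71°) = 841 km.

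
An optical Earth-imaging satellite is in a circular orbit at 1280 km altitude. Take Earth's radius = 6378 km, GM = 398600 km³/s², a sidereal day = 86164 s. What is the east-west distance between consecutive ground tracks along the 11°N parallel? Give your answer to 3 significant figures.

3040 km

Semi-major axis a = 6378 + 1280 = 7658 km. Period T = 2π√(a³/μ) = 2π√(7658³/398600) = 6669.4 s = 111.16 min.
Node shift per orbit = (6669.4/86164) × 360° = 27.87°.
Equatorial spacing = 27.87 × 111.3 km/° = 3102 km.
At 11° latitude, spacing = 3102 × cos(11°) = 3045 km.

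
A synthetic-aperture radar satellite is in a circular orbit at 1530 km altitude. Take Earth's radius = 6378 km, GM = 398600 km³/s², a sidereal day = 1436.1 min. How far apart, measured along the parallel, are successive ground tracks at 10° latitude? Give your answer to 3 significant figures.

Semi-major axis a = 6378 + 1530 = 7908 km. Period T = 2π√(a³/μ) = 2π√(7908³/398600) = 6998.6 s = 116.64 min.
Node shift per orbit = (6998.6/86166) × 360° = 29.24°.
Equatorial spacing = 29.24 × 111.3 km/° = 3255 km.
At 10° latitude, spacing = 3255 × cos(10°) = 3205 km.

3210 km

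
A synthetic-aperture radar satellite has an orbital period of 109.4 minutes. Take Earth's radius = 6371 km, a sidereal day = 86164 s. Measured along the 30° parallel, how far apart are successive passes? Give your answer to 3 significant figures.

2640 km

T = 109.4 min = 6564.0 s.
Node shift per orbit = (6564.0/86164) × 360° = 27.42°.
Equatorial spacing = 27.42 × 111.2 km/° = 3050 km.
At 30° latitude, spacing = 3050 × cos(30°) = 2641 km.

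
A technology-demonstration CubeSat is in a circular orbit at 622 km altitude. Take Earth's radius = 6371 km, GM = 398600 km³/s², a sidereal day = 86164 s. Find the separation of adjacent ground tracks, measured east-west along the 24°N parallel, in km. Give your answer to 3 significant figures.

Semi-major axis a = 6371 + 622 = 6993 km. Period T = 2π√(a³/μ) = 2π√(6993³/398600) = 5819.8 s = 97.00 min.
Node shift per orbit = (5819.8/86164) × 360° = 24.32°.
Equatorial spacing = 24.32 × 111.2 km/° = 2704 km.
At 24° latitude, spacing = 2704 × cos(24°) = 2470 km.

2470 km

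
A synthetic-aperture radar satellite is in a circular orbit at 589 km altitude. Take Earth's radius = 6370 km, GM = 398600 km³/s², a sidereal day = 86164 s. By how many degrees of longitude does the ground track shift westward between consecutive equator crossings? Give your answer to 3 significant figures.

24.1°

Semi-major axis a = 6370 + 589 = 6959 km. Period T = 2π√(a³/μ) = 2π√(6959³/398600) = 5777.4 s = 96.29 min.
During one orbit Earth rotates (5777.4 / 86164) × 360° = 24.14°.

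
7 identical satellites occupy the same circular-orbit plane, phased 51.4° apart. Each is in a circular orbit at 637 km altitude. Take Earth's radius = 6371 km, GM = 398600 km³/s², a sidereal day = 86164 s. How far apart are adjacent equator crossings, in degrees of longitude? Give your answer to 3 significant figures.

3.48°

Semi-major axis a = 6371 + 637 = 7008 km. Period T = 2π√(a³/μ) = 2π√(7008³/398600) = 5838.5 s = 97.31 min.
Single-satellite node shift = (5838.5/86164) × 360° = 24.39°.
With 7 satellites evenly phased, successive equator crossings are 24.39/7 = 3.485° apart.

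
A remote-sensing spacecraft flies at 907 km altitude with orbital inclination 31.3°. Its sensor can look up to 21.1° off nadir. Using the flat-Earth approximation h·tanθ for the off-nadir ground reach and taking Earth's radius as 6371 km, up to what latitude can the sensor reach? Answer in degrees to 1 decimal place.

34.4°

For a prograde orbit the ground track reaches latitude ±i = ±31.3°.
Sensor half-swath on the ground ≈ 907·tan(21.1°) = 350 km = 3.15° of latitude.
Maximum observable latitude ≈ 31.3 + 3.15 = 34.4°.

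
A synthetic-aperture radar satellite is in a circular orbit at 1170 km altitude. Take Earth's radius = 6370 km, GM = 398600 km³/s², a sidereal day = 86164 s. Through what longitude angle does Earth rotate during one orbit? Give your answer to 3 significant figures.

27.2°

Semi-major axis a = 6370 + 1170 = 7540 km. Period T = 2π√(a³/μ) = 2π√(7540³/398600) = 6515.8 s = 108.60 min.
During one orbit Earth rotates (6515.8 / 86164) × 360° = 27.22°.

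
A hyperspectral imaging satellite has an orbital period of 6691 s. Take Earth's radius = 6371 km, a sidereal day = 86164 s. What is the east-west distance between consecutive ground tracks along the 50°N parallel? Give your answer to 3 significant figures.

2000 km

Node shift per orbit = (6691.0/86164) × 360° = 27.96°.
Equatorial spacing = 27.96 × 111.2 km/° = 3109 km.
At 50° latitude, spacing = 3109 × cos(50°) = 1998 km.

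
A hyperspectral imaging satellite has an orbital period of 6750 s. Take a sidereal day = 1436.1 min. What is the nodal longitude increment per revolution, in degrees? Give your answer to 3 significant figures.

During one orbit Earth rotates (6750.0 / 86166) × 360° = 28.20°.

28.2°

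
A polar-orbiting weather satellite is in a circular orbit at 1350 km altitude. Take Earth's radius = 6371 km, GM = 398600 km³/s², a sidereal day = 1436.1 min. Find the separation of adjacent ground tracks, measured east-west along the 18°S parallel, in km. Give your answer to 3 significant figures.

2980 km

Semi-major axis a = 6371 + 1350 = 7721 km. Period T = 2π√(a³/μ) = 2π√(7721³/398600) = 6751.8 s = 112.53 min.
Node shift per orbit = (6751.8/86166) × 360° = 28.21°.
Equatorial spacing = 28.21 × 111.2 km/° = 3137 km.
At 18° latitude, spacing = 3137 × cos(18°) = 2983 km.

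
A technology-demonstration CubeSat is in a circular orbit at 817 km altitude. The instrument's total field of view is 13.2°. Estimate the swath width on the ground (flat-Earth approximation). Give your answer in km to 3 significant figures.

189 km

Half-angle = 13.2°/2 = 6.6°.
Swath width ≈ 2h·tan(θ/2) = 2 × 817 × tan(6.6°) = 189.1 km.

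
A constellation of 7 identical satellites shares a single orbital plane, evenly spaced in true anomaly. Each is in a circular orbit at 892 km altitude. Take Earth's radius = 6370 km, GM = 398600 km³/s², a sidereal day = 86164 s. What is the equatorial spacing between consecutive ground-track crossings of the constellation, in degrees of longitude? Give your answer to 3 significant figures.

Semi-major axis a = 6370 + 892 = 7262 km. Period T = 2π√(a³/μ) = 2π√(7262³/398600) = 6158.8 s = 102.65 min.
Single-satellite node shift = (6158.8/86164) × 360° = 25.73°.
With 7 satellites evenly phased, successive equator crossings are 25.73/7 = 3.676° apart.

3.68°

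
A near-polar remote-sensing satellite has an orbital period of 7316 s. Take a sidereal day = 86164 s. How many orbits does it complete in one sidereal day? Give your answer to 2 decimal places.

Orbits per sidereal day = 86164 / 7316.0 = 11.777.

11.78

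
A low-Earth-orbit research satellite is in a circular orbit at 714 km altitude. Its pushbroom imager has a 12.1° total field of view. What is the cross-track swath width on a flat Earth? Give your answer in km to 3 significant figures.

151 km

Half-angle = 12.1°/2 = 6.05°.
Swath width ≈ 2h·tan(θ/2) = 2 × 714 × tan(6.05°) = 151.3 km.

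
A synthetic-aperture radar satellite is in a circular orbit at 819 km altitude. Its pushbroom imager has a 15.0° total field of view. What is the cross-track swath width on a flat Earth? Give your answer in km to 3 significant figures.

216 km

Half-angle = 15.0°/2 = 7.5°.
Swath width ≈ 2h·tan(θ/2) = 2 × 819 × tan(7.5°) = 215.6 km.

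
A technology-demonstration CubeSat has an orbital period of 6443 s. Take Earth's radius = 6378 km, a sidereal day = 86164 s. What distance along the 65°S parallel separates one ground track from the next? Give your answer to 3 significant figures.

1270 km

Node shift per orbit = (6443.0/86164) × 360° = 26.92°.
Equatorial spacing = 26.92 × 111.3 km/° = 2997 km.
At 65° latitude, spacing = 2997 × cos(65°) = 1266 km.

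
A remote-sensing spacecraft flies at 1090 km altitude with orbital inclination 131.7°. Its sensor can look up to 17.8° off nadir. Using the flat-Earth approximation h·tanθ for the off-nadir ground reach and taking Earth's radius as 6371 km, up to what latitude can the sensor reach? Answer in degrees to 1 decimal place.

51.4°

Retrograde orbit: the ground track reaches ±(180° − i) = ±(180 − 131.7) = ±48.3°.
Sensor half-swath on the ground ≈ 1090·tan(17.8°) = 350 km = 3.15° of latitude.
Maximum observable latitude ≈ 48.3 + 3.15 = 51.4°.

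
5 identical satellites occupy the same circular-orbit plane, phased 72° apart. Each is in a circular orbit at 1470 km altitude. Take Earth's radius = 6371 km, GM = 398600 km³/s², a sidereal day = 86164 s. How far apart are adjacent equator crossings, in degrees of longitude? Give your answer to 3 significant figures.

Semi-major axis a = 6371 + 1470 = 7841 km. Period T = 2π√(a³/μ) = 2π√(7841³/398600) = 6909.8 s = 115.16 min.
Single-satellite node shift = (6909.8/86164) × 360° = 28.87°.
With 5 satellites evenly phased, successive equator crossings are 28.87/5 = 5.774° apart.

5.77°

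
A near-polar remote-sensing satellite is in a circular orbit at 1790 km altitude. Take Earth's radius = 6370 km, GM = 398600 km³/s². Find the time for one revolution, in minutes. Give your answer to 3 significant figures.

122 min

Semi-major axis a = 6370 + 1790 = 8160 km. Period T = 2π√(a³/μ) = 2π√(8160³/398600) = 7335.8 s = 122.26 min.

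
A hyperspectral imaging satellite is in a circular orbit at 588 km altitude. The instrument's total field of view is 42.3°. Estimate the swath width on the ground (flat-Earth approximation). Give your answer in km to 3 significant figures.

Half-angle = 42.3°/2 = 21.15°.
Swath width ≈ 2h·tan(θ/2) = 2 × 588 × tan(21.15°) = 455.0 km.

455 km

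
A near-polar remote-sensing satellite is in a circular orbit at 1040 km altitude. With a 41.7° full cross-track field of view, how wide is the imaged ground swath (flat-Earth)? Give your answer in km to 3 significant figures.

Half-angle = 41.7°/2 = 20.85°.
Swath width ≈ 2h·tan(θ/2) = 2 × 1040 × tan(20.85°) = 792.2 km.

792 km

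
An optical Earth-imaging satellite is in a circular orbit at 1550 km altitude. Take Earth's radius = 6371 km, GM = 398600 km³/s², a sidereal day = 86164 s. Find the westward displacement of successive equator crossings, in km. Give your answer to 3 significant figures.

Semi-major axis a = 6371 + 1550 = 7921 km. Period T = 2π√(a³/μ) = 2π√(7921³/398600) = 7015.9 s = 116.93 min.
During one orbit Earth rotates (7015.9 / 86164) × 360° = 29.31°.
At the equator that is 29.31° × (2π·6371/360) km/° = 29.31 × 111.2 = 3259 km.

3260 km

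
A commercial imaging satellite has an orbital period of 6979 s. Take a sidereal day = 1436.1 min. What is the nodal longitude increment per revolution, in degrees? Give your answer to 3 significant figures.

During one orbit Earth rotates (6979.0 / 86166) × 360° = 29.16°.

29.2°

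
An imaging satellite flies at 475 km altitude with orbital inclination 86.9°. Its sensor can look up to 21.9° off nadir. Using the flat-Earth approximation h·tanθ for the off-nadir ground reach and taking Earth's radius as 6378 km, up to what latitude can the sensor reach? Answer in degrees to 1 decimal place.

For a prograde orbit the ground track reaches latitude ±i = ±86.9°.
Sensor half-swath on the ground ≈ 475·tan(21.9°) = 191 km = 1.72° of latitude.
Maximum observable latitude ≈ 86.9 + 1.72 = 88.6°.

88.6°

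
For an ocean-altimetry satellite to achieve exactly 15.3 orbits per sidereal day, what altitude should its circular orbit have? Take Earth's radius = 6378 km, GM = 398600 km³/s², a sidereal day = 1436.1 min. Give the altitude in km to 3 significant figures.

Required period T = 86166 / 15.3 = 5631.8 s.
From T = 2π√(a³/μ): a = (μ T²/4π²)^(1/3) = (398600 × 5631.8² / 4π²)^(1/3) = 6842 km.
Altitude h = a − R = 6842 − 6378 = 464 km.

464 km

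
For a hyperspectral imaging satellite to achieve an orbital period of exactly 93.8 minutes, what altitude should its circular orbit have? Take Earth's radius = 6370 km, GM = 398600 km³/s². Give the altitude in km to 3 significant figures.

469 km

T = 93.8 min = 5628.0 s.
From T = 2π√(a³/μ): a = (μ T²/4π²)^(1/3) = (398600 × 5628.0² / 4π²)^(1/3) = 6839 km.
Altitude h = a − R = 6839 − 6370 = 469 km.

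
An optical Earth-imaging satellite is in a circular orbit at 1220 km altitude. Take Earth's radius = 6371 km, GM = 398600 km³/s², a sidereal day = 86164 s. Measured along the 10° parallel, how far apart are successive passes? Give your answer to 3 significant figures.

3010 km

Semi-major axis a = 6371 + 1220 = 7591 km. Period T = 2π√(a³/μ) = 2π√(7591³/398600) = 6582.0 s = 109.70 min.
Node shift per orbit = (6582.0/86164) × 360° = 27.50°.
Equatorial spacing = 27.50 × 111.2 km/° = 3058 km.
At 10° latitude, spacing = 3058 × cos(10°) = 3011 km.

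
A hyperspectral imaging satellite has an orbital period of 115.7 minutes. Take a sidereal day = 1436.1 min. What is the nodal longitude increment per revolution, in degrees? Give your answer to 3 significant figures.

29.0°

T = 115.7 min = 6942.0 s.
During one orbit Earth rotates (6942.0 / 86166) × 360° = 29.00°.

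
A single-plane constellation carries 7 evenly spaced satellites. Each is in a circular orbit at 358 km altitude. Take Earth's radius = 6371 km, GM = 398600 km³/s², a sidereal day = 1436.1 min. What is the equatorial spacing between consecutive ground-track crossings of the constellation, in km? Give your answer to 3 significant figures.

Semi-major axis a = 6371 + 358 = 6729 km. Period T = 2π√(a³/μ) = 2π√(6729³/398600) = 5493.3 s = 91.56 min.
Single-satellite node shift = (5493.3/86166) × 360° = 22.95°.
With 7 satellites evenly phased, successive equator crossings are 22.95/7 = 3.279° apart.
That is 3.279 × 111.2 = 365 km at the equator.

365 km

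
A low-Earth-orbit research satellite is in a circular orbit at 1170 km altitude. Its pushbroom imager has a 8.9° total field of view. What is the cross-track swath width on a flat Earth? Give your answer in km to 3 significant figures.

182 km

Half-angle = 8.9°/2 = 4.45°.
Swath width ≈ 2h·tan(θ/2) = 2 × 1170 × tan(4.45°) = 182.1 km.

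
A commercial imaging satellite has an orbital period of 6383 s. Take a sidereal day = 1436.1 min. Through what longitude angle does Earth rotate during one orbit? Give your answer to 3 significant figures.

26.7°

During one orbit Earth rotates (6383.0 / 86166) × 360° = 26.67°.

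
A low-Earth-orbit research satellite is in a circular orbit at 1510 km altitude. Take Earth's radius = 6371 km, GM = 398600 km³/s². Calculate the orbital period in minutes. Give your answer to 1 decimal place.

116.0 min

Semi-major axis a = 6371 + 1510 = 7881 km. Period T = 2π√(a³/μ) = 2π√(7881³/398600) = 6962.8 s = 116.05 min.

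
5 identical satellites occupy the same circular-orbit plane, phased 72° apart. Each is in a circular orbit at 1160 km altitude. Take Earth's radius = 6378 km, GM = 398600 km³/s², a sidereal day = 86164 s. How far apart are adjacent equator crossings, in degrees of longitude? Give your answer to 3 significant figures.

Semi-major axis a = 6378 + 1160 = 7538 km. Period T = 2π√(a³/μ) = 2π√(7538³/398600) = 6513.2 s = 108.55 min.
Single-satellite node shift = (6513.2/86164) × 360° = 27.21°.
With 5 satellites evenly phased, successive equator crossings are 27.21/5 = 5.443° apart.

5.44°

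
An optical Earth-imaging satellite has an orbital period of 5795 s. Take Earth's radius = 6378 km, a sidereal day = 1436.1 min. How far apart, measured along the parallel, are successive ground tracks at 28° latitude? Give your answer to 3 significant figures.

Node shift per orbit = (5795.0/86166) × 360° = 24.21°.
Equatorial spacing = 24.21 × 111.3 km/° = 2695 km.
At 28° latitude, spacing = 2695 × cos(28°) = 2380 km.

2380 km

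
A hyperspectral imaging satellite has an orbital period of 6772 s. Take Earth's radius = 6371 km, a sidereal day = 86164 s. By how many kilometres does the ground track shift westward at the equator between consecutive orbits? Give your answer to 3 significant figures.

3150 km

During one orbit Earth rotates (6772.0 / 86164) × 360° = 28.29°.
At the equator that is 28.29° × (2π·6371/360) km/° = 28.29 × 111.2 = 3146 km.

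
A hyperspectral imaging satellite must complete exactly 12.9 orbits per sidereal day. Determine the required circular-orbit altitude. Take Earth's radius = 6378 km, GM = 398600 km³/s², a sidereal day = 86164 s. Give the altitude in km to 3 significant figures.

1290 km

Required period T = 86164 / 12.9 = 6679.4 s.
From T = 2π√(a³/μ): a = (μ T²/4π²)^(1/3) = (398600 × 6679.4² / 4π²)^(1/3) = 7666 km.
Altitude h = a − R = 7666 − 6378 = 1288 km.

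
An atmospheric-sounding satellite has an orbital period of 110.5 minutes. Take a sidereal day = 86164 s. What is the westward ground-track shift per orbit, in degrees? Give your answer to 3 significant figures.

T = 110.5 min = 6630.0 s.
During one orbit Earth rotates (6630.0 / 86164) × 360° = 27.70°.

27.7°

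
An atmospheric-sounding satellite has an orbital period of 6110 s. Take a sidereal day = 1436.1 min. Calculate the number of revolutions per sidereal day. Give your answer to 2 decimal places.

Orbits per sidereal day = 86166 / 6110.0 = 14.102.

14.10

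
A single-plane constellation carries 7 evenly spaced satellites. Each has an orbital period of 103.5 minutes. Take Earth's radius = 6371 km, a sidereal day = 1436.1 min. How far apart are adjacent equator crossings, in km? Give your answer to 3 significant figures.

412 km

T = 103.5 min = 6210.0 s.
Single-satellite node shift = (6210.0/86166) × 360° = 25.95°.
With 7 satellites evenly phased, successive equator crossings are 25.95/7 = 3.706° apart.
That is 3.706 × 111.2 = 412 km at the equator.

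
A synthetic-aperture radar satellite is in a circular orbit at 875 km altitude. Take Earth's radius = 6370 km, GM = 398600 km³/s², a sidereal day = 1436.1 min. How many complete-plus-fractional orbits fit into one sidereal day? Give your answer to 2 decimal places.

14.04

Semi-major axis a = 6370 + 875 = 7245 km. Period T = 2π√(a³/μ) = 2π√(7245³/398600) = 6137.2 s = 102.29 min.
Orbits per sidereal day = 86166 / 6137.2 = 14.040.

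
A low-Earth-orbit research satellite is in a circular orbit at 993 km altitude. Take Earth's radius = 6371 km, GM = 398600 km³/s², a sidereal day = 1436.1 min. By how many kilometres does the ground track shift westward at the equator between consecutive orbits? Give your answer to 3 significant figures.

2920 km

Semi-major axis a = 6371 + 993 = 7364 km. Period T = 2π√(a³/μ) = 2π√(7364³/398600) = 6289.0 s = 104.82 min.
During one orbit Earth rotates (6289.0 / 86166) × 360° = 26.28°.
At the equator that is 26.28° × (2π·6371/360) km/° = 26.28 × 111.2 = 2922 km.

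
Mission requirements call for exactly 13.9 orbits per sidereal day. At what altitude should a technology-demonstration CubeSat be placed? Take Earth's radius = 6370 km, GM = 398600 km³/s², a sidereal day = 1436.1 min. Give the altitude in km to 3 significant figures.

Required period T = 86166 / 13.9 = 6199.0 s.
From T = 2π√(a³/μ): a = (μ T²/4π²)^(1/3) = (398600 × 6199.0² / 4π²)^(1/3) = 7294 km.
Altitude h = a − R = 7294 − 6370 = 924 km.

924 km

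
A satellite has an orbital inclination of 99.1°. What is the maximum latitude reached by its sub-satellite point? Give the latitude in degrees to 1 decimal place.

Retrograde orbit: the ground track reaches ±(180° − i) = ±(180 − 99.1) = ±80.9°.

80.9°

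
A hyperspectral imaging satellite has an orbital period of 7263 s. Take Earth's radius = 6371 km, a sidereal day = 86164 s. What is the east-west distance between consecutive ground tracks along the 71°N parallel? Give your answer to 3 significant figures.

Node shift per orbit = (7263.0/86164) × 360° = 30.35°.
Equatorial spacing = 30.35 × 111.2 km/° = 3374 km.
At 71° latitude, spacing = 3374 × cos(71°) = 1099 km.

1100 km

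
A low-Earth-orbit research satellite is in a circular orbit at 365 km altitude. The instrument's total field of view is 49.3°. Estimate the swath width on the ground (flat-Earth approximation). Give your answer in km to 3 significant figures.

Half-angle = 49.3°/2 = 24.65°.
Swath width ≈ 2h·tan(θ/2) = 2 × 365 × tan(24.65°) = 335.0 km.

335 km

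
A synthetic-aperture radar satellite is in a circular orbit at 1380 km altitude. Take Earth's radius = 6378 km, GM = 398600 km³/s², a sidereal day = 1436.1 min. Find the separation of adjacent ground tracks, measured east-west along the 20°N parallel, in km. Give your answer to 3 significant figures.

2970 km

Semi-major axis a = 6378 + 1380 = 7758 km. Period T = 2π√(a³/μ) = 2π√(7758³/398600) = 6800.4 s = 113.34 min.
Node shift per orbit = (6800.4/86166) × 360° = 28.41°.
Equatorial spacing = 28.41 × 111.3 km/° = 3163 km.
At 20° latitude, spacing = 3163 × cos(20°) = 2972 km.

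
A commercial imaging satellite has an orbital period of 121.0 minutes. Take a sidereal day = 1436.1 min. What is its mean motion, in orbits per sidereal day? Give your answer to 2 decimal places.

11.87

T = 121.0 min = 7260.0 s.
Orbits per sidereal day = 86166 / 7260.0 = 11.869.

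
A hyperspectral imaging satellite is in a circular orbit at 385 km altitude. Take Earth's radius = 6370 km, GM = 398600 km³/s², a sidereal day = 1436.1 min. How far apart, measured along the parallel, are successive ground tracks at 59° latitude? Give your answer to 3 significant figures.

Semi-major axis a = 6370 + 385 = 6755 km. Period T = 2π√(a³/μ) = 2π√(6755³/398600) = 5525.2 s = 92.09 min.
Node shift per orbit = (5525.2/86166) × 360° = 23.08°.
Equatorial spacing = 23.08 × 111.2 km/° = 2566 km.
At 59° latitude, spacing = 2566 × cos(59°) = 1322 km.

1320 km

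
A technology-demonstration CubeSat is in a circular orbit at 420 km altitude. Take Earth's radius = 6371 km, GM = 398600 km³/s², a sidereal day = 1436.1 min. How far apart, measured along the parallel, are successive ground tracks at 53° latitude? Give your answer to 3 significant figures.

Semi-major axis a = 6371 + 420 = 6791 km. Period T = 2π√(a³/μ) = 2π√(6791³/398600) = 5569.4 s = 92.82 min.
Node shift per orbit = (5569.4/86166) × 360° = 23.27°.
Equatorial spacing = 23.27 × 111.2 km/° = 2587 km.
At 53° latitude, spacing = 2587 × cos(53°) = 1557 km.

1560 km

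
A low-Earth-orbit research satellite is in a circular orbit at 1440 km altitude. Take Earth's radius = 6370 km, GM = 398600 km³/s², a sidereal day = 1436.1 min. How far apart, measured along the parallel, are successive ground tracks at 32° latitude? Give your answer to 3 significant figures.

2710 km

Semi-major axis a = 6370 + 1440 = 7810 km. Period T = 2π√(a³/μ) = 2π√(7810³/398600) = 6868.9 s = 114.48 min.
Node shift per orbit = (6868.9/86166) × 360° = 28.70°.
Equatorial spacing = 28.70 × 111.2 km/° = 3191 km.
At 32° latitude, spacing = 3191 × cos(32°) = 2706 km.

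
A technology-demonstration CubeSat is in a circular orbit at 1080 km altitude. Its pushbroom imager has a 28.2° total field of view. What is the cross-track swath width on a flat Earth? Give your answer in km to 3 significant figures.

Half-angle = 28.2°/2 = 14.1°.
Swath width ≈ 2h·tan(θ/2) = 2 × 1080 × tan(14.1°) = 542.6 km.

543 km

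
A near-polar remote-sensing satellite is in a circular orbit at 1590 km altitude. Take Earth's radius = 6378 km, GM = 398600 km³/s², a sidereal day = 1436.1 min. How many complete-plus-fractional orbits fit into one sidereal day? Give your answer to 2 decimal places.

12.17

Semi-major axis a = 6378 + 1590 = 7968 km. Period T = 2π√(a³/μ) = 2π√(7968³/398600) = 7078.4 s = 117.97 min.
Orbits per sidereal day = 86166 / 7078.4 = 12.173.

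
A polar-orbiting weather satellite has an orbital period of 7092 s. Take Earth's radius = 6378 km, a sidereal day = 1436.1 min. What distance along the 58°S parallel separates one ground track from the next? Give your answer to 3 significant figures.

1750 km

Node shift per orbit = (7092.0/86166) × 360° = 29.63°.
Equatorial spacing = 29.63 × 111.3 km/° = 3298 km.
At 58° latitude, spacing = 3298 × cos(58°) = 1748 km.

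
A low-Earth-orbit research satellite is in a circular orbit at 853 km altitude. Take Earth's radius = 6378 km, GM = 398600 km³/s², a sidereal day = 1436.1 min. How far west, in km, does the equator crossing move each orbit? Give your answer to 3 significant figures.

Semi-major axis a = 6378 + 853 = 7231 km. Period T = 2π√(a³/μ) = 2π√(7231³/398600) = 6119.4 s = 101.99 min.
During one orbit Earth rotates (6119.4 / 86166) × 360° = 25.57°.
At the equator that is 25.57° × (2π·6378/360) km/° = 25.57 × 111.3 = 2846 km.

2850 km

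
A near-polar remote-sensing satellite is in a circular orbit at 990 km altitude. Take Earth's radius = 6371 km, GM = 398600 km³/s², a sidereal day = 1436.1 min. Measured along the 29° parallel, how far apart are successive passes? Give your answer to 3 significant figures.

2550 km

Semi-major axis a = 6371 + 990 = 7361 km. Period T = 2π√(a³/μ) = 2π√(7361³/398600) = 6285.2 s = 104.75 min.
Node shift per orbit = (6285.2/86166) × 360° = 26.26°.
Equatorial spacing = 26.26 × 111.2 km/° = 2920 km.
At 29° latitude, spacing = 2920 × cos(29°) = 2554 km.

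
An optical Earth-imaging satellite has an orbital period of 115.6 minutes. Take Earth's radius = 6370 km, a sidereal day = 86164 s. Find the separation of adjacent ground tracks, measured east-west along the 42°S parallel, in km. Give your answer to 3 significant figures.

T = 115.6 min = 6936.0 s.
Node shift per orbit = (6936.0/86164) × 360° = 28.98°.
Equatorial spacing = 28.98 × 111.2 km/° = 3222 km.
At 42° latitude, spacing = 3222 × cos(42°) = 2394 km.

2390 km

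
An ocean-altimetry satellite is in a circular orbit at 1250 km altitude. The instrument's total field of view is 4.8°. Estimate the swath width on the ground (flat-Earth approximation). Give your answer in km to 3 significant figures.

Half-angle = 4.8°/2 = 2.4°.
Swath width ≈ 2h·tan(θ/2) = 2 × 1250 × tan(2.4°) = 104.8 km.

105 km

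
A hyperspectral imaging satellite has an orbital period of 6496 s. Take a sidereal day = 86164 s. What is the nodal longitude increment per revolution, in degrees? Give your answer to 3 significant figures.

27.1°

During one orbit Earth rotates (6496.0 / 86164) × 360° = 27.14°.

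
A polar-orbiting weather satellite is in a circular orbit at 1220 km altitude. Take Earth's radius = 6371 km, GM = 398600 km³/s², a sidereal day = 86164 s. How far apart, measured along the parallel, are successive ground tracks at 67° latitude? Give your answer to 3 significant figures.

Semi-major axis a = 6371 + 1220 = 7591 km. Period T = 2π√(a³/μ) = 2π√(7591³/398600) = 6582.0 s = 109.70 min.
Node shift per orbit = (6582.0/86164) × 360° = 27.50°.
Equatorial spacing = 27.50 × 111.2 km/° = 3058 km.
At 67° latitude, spacing = 3058 × cos(67°) = 1195 km.

1190 km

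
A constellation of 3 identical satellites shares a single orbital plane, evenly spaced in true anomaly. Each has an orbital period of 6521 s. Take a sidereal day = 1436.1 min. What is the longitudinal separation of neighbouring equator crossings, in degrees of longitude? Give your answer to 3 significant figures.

Single-satellite node shift = (6521.0/86166) × 360° = 27.24°.
With 3 satellites evenly phased, successive equator crossings are 27.24/3 = 9.082° apart.

9.08°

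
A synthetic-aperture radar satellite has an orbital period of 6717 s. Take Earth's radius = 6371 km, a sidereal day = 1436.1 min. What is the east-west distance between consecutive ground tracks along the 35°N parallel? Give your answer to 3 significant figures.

Node shift per orbit = (6717.0/86166) × 360° = 28.06°.
Equatorial spacing = 28.06 × 111.2 km/° = 3121 km.
At 35° latitude, spacing = 3121 × cos(35°) = 2556 km.

2560 km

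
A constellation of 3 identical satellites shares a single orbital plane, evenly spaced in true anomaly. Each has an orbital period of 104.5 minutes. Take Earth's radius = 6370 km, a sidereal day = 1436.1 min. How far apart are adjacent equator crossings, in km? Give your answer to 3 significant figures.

T = 104.5 min = 6270.0 s.
Single-satellite node shift = (6270.0/86166) × 360° = 26.20°.
With 3 satellites evenly phased, successive equator crossings are 26.20/3 = 8.732° apart.
That is 8.732 × 111.2 = 971 km at the equator.

971 km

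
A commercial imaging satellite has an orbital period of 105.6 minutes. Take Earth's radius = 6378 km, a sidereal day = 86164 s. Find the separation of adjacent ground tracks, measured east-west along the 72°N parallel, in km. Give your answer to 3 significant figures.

911 km

T = 105.6 min = 6336.0 s.
Node shift per orbit = (6336.0/86164) × 360° = 26.47°.
Equatorial spacing = 26.47 × 111.3 km/° = 2947 km.
At 72° latitude, spacing = 2947 × cos(72°) = 911 km.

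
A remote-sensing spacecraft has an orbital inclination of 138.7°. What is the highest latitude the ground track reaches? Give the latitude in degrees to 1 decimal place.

41.3°

Retrograde orbit: the ground track reaches ±(180° − i) = ±(180 − 138.7) = ±41.3°.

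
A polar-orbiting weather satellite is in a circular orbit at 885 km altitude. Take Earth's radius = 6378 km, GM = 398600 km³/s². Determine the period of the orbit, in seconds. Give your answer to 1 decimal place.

6160.1 seconds

Semi-major axis a = 6378 + 885 = 7263 km. Period T = 2π√(a³/μ) = 2π√(7263³/398600) = 6160.1 s = 102.67 min.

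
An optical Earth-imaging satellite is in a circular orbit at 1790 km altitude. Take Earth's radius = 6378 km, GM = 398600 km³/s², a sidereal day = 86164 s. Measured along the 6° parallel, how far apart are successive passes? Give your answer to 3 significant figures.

Semi-major axis a = 6378 + 1790 = 8168 km. Period T = 2π√(a³/μ) = 2π√(8168³/398600) = 7346.6 s = 122.44 min.
Node shift per orbit = (7346.6/86164) × 360° = 30.69°.
Equatorial spacing = 30.69 × 111.3 km/° = 3417 km.
At 6° latitude, spacing = 3417 × cos(6°) = 3398 km.

3400 km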